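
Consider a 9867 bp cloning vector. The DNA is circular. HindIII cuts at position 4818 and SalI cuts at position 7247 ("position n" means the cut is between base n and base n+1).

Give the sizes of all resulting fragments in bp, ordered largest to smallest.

7438, 2429 bp

Combined cut positions (sorted): 4818, 7247.
Circular molecule, 2 cuts → 2 fragments:
  7247 − 4818 = 2429 bp
  wrap: 9867 − 7247 + 4818 = 7438 bp
Sorted largest to smallest: 7438, 2429 bp.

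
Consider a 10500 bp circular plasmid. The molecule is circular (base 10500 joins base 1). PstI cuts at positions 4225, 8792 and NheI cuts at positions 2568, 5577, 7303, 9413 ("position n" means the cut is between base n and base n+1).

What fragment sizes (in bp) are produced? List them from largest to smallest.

Combined cut positions (sorted): 2568, 4225, 5577, 7303, 8792, 9413.
Circular molecule, 6 cuts → 6 fragments:
  4225 − 2568 = 1657 bp
  5577 − 4225 = 1352 bp
  7303 − 5577 = 1726 bp
  8792 − 7303 = 1489 bp
  9413 − 8792 = 621 bp
  wrap: 10500 − 9413 + 2568 = 3655 bp
Sorted largest to smallest: 3655, 1726, 1657, 1489, 1352, 621 bp.

3655, 1726, 1657, 1489, 1352, 621 bp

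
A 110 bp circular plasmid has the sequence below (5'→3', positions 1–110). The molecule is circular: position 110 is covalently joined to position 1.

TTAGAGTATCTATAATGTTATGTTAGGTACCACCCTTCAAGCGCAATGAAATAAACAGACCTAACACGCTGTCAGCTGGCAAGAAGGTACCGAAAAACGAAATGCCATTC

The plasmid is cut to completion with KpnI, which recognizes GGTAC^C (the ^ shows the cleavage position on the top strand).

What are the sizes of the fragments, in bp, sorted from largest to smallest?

KpnI sites (GGTACC) start at positions 26, 86.
KpnI cuts after base 5 of each site (before the last base), so after positions 30, 90.
Circular molecule, 2 cuts → 2 fragments:
  31–90 → 60 bp
  91–110 then 1–30 → 20 + 30 = 50 bp
Sorted largest to smallest: 60, 50 bp.

60, 50 bp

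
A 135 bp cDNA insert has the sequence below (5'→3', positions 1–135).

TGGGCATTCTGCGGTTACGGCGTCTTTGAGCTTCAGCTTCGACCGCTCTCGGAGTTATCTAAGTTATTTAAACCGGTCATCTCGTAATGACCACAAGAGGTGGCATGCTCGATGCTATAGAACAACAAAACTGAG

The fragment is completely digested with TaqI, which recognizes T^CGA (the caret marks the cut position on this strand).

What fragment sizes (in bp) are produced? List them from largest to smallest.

TaqI sites (TCGA) start at positions 39, 109.
TaqI cuts after the first base of each site, so after positions 39, 109.
Linear molecule, 2 cuts → 3 fragments:
  1–39 → 39 bp
  40–109 → 70 bp
  110–135 → 26 bp
Sorted largest to smallest: 70, 39, 26 bp.

70, 39, 26 bp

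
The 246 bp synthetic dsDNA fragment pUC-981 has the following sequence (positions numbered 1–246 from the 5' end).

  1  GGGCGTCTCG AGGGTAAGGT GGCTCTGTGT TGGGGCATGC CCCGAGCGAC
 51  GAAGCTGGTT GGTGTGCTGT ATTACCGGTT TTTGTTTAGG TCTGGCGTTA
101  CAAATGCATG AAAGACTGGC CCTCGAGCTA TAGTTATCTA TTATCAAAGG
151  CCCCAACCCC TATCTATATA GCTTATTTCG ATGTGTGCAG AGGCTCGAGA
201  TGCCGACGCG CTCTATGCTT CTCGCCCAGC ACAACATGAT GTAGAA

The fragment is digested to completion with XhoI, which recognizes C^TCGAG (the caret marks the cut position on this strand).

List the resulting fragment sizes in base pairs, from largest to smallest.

XhoI sites (CTCGAG) start at positions 7, 122, 194.
XhoI cuts after the first base of each site, so after positions 7, 122, 194.
Linear molecule, 3 cuts → 4 fragments:
  1–7 → 7 bp
  8–122 → 115 bp
  123–194 → 72 bp
  195–246 → 52 bp
Sorted largest to smallest: 115, 72, 52, 7 bp.

115, 72, 52, 7 bp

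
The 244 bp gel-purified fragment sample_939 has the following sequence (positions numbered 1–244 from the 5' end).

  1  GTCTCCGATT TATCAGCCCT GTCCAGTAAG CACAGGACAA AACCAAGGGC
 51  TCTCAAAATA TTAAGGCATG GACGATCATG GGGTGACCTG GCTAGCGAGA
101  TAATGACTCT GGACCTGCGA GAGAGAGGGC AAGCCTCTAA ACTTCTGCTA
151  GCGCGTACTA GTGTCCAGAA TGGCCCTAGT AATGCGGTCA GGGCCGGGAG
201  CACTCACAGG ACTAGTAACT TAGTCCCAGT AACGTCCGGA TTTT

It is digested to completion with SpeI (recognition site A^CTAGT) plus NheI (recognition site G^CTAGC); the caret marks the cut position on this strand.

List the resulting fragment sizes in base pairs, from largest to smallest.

SpeI sites (ACTAGT) start at positions 157, 211.
SpeI cuts after the first base of each site, so after positions 157, 211.
NheI sites (GCTAGC) start at positions 91, 147.
NheI cuts after the first base of each site, so after positions 91, 147.
Combined cut positions: 91, 147, 157, 211.
Linear molecule, 4 cuts → 5 fragments:
  1–91 → 91 bp
  92–147 → 56 bp
  148–157 → 10 bp
  158–211 → 54 bp
  212–244 → 33 bp
Sorted largest to smallest: 91, 56, 54, 33, 10 bp.

91, 56, 54, 33, 10 bp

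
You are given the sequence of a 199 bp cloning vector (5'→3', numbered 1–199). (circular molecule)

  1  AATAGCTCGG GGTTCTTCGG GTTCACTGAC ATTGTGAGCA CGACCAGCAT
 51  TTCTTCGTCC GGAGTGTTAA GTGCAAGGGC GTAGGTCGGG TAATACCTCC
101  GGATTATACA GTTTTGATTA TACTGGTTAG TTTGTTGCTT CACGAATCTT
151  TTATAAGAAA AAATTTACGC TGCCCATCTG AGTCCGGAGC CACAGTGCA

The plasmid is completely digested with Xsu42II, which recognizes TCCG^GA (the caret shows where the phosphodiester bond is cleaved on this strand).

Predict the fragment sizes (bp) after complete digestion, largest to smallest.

85, 74, 40 bp

Xsu42II sites (TCCGGA) start at positions 58, 98, 183.
Xsu42II cuts after base 4 of each site, so after positions 61, 101, 186.
Circular molecule, 3 cuts → 3 fragments:
  62–101 → 40 bp
  102–186 → 85 bp
  187–199 then 1–61 → 13 + 61 = 74 bp
Sorted largest to smallest: 85, 74, 40 bp.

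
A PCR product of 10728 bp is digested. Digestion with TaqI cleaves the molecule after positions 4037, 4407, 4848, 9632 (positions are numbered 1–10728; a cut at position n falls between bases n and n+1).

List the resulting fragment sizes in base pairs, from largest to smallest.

4784, 4037, 1096, 441, 370 bp

Linear molecule, 4 cuts → 5 fragments:
  4037 − 0 = 4037 bp
  4407 − 4037 = 370 bp
  4848 − 4407 = 441 bp
  9632 − 4848 = 4784 bp
  10728 − 9632 = 1096 bp
Sorted largest to smallest: 4784, 4037, 1096, 441, 370 bp.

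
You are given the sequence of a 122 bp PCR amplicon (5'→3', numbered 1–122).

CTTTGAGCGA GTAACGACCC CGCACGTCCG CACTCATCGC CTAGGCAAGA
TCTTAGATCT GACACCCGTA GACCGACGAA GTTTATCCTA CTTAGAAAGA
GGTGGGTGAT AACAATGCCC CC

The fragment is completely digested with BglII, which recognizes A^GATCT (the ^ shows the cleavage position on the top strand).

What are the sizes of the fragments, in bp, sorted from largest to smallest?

67, 48, 7 bp

BglII sites (AGATCT) start at positions 48, 55.
BglII cuts after the first base of each site, so after positions 48, 55.
Linear molecule, 2 cuts → 3 fragments:
  1–48 → 48 bp
  49–55 → 7 bp
  56–122 → 67 bp
Sorted largest to smallest: 67, 48, 7 bp.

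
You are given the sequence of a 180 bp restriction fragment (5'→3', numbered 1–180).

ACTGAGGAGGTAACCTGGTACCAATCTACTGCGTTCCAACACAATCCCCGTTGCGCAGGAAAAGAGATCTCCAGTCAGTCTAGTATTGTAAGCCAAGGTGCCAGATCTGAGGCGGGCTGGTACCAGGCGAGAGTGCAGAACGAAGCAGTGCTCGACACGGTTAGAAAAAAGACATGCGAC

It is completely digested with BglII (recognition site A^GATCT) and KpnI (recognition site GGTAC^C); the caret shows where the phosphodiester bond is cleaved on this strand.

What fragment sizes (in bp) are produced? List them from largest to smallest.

57, 44, 38, 21, 20 bp

BglII sites (AGATCT) start at positions 65, 103.
BglII cuts after the first base of each site, so after positions 65, 103.
KpnI sites (GGTACC) start at positions 17, 119.
KpnI cuts after base 5 of each site (before the last base), so after positions 21, 123.
Combined cut positions: 21, 65, 103, 123.
Linear molecule, 4 cuts → 5 fragments:
  1–21 → 21 bp
  22–65 → 44 bp
  66–103 → 38 bp
  104–123 → 20 bp
  124–180 → 57 bp
Sorted largest to smallest: 57, 44, 38, 21, 20 bp.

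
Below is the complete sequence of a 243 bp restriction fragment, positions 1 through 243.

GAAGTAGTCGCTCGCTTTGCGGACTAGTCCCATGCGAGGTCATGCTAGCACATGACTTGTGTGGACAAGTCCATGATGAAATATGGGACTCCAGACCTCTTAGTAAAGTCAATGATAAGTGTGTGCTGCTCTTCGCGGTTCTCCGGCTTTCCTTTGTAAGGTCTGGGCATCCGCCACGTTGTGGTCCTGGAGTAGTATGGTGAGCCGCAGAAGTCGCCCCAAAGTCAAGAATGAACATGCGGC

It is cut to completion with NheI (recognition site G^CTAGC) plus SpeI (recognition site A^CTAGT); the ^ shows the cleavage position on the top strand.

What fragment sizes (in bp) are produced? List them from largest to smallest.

The NheI site (GCTAGC) starts at position 44.
NheI cuts after the first base of each site, so after position 44.
The SpeI site (ACTAGT) starts at position 23.
SpeI cuts after the first base of each site, so after position 23.
Combined cut positions: 23, 44.
Linear molecule, 2 cuts → 3 fragments:
  1–23 → 23 bp
  24–44 → 21 bp
  45–243 → 199 bp
Sorted largest to smallest: 199, 23, 21 bp.

199, 23, 21 bp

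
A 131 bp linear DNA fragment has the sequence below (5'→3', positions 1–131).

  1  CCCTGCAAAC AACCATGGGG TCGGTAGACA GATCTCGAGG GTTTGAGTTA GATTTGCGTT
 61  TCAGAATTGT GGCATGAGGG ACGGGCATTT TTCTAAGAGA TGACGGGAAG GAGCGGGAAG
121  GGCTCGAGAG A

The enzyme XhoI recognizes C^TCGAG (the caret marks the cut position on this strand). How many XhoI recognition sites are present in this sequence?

2

CTCGAG occurs starting at positions 34, 123.
XhoI cuts at 2 sites.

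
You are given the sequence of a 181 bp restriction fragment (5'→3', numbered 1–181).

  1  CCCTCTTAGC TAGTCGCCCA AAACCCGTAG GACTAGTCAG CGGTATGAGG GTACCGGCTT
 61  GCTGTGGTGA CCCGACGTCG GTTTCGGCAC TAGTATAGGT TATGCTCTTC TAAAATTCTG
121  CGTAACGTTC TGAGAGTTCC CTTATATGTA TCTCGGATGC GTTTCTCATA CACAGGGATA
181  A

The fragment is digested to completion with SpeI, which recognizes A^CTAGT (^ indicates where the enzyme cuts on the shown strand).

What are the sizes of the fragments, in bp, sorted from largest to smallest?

SpeI sites (ACTAGT) start at positions 32, 89.
SpeI cuts after the first base of each site, so after positions 32, 89.
Linear molecule, 2 cuts → 3 fragments:
  1–32 → 32 bp
  33–89 → 57 bp
  90–181 → 92 bp
Sorted largest to smallest: 92, 57, 32 bp.

92, 57, 32 bp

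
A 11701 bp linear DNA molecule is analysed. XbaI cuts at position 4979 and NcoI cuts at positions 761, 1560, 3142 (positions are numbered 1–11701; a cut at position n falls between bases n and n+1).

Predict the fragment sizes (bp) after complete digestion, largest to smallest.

6722, 1837, 1582, 799, 761 bp

Combined cut positions (sorted): 761, 1560, 3142, 4979.
Linear molecule, 4 cuts → 5 fragments:
  761 − 0 = 761 bp
  1560 − 761 = 799 bp
  3142 − 1560 = 1582 bp
  4979 − 3142 = 1837 bp
  11701 − 4979 = 6722 bp
Sorted largest to smallest: 6722, 1837, 1582, 799, 761 bp.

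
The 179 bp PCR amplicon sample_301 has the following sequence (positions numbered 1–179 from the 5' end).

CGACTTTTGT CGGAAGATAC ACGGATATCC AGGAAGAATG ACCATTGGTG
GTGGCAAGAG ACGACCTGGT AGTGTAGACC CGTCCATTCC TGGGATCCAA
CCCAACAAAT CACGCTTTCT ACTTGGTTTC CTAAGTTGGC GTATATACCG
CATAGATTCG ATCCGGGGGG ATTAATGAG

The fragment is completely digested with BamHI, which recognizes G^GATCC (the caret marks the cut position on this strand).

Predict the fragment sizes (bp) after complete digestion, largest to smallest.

93, 86 bp

The BamHI site (GGATCC) starts at position 93.
BamHI cuts after the first base of each site, so after position 93.
Linear molecule, 1 cut → 2 fragments:
  1–93 → 93 bp
  94–179 → 86 bp
Sorted largest to smallest: 93, 86 bp.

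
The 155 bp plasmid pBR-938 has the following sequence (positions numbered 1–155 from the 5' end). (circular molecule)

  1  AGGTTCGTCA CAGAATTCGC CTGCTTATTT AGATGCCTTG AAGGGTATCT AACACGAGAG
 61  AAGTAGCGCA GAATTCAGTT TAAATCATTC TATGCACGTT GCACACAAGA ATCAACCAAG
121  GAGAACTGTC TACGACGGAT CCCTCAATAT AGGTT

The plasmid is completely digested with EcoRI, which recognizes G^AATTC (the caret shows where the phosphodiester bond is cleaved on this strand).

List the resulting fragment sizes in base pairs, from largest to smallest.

97, 58 bp

EcoRI sites (GAATTC) start at positions 13, 71.
EcoRI cuts after the first base of each site, so after positions 13, 71.
Circular molecule, 2 cuts → 2 fragments:
  14–71 → 58 bp
  72–155 then 1–13 → 84 + 13 = 97 bp
Sorted largest to smallest: 97, 58 bp.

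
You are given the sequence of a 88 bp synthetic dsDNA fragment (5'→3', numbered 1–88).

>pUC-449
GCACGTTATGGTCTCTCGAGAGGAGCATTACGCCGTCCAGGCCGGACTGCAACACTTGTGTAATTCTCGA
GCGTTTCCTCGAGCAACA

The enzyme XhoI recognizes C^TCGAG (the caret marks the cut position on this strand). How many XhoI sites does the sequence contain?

CTCGAG occurs starting at positions 15, 66, 78.
XhoI cuts at 3 sites.

3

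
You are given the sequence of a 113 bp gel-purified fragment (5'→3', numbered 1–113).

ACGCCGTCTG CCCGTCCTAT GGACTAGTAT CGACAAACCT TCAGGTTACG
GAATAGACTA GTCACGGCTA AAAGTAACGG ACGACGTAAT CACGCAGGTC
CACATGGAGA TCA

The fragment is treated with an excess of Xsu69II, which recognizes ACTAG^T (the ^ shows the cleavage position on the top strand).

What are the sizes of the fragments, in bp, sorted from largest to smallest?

Xsu69II sites (ACTAGT) start at positions 23, 57.
Xsu69II cuts after base 5 of each site (before the last base), so after positions 27, 61.
Linear molecule, 2 cuts → 3 fragments:
  1–27 → 27 bp
  28–61 → 34 bp
  62–113 → 52 bp
Sorted largest to smallest: 52, 34, 27 bp.

52, 34, 27 bp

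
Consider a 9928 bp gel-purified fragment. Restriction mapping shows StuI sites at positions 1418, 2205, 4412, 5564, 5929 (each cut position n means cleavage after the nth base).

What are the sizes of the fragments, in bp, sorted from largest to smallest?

3999, 2207, 1418, 1152, 787, 365 bp

Linear molecule, 5 cuts → 6 fragments:
  1418 − 0 = 1418 bp
  2205 − 1418 = 787 bp
  4412 − 2205 = 2207 bp
  5564 − 4412 = 1152 bp
  5929 − 5564 = 365 bp
  9928 − 5929 = 3999 bp
Sorted largest to smallest: 3999, 2207, 1418, 1152, 787, 365 bp.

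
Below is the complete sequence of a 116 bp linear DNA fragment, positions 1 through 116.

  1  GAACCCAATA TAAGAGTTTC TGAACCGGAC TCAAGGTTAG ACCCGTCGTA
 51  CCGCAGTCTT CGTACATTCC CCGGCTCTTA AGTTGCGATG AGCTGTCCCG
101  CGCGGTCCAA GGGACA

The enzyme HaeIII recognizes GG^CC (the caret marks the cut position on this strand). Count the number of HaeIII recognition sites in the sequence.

0

No occurrence of GGCC is present in the sequence.
HaeIII does not cut: 0 sites.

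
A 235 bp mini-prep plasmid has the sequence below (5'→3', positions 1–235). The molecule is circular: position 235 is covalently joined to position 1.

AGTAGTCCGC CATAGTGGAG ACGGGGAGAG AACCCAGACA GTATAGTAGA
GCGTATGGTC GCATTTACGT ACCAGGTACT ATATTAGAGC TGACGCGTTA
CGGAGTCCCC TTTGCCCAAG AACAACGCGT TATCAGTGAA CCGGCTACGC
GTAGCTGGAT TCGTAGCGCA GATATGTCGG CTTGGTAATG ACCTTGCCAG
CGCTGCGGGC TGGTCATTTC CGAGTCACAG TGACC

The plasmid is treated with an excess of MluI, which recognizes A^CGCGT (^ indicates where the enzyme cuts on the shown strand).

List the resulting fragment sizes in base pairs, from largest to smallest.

181, 32, 22 bp

MluI sites (ACGCGT) start at positions 93, 125, 147.
MluI cuts after the first base of each site, so after positions 93, 125, 147.
Circular molecule, 3 cuts → 3 fragments:
  94–125 → 32 bp
  126–147 → 22 bp
  148–235 then 1–93 → 88 + 93 = 181 bp
Sorted largest to smallest: 181, 32, 22 bp.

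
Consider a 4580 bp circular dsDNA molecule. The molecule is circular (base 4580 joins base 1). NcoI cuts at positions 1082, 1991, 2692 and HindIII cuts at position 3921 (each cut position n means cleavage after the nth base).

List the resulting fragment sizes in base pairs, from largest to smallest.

1741, 1229, 909, 701 bp

Combined cut positions (sorted): 1082, 1991, 2692, 3921.
Circular molecule, 4 cuts → 4 fragments:
  1991 − 1082 = 909 bp
  2692 − 1991 = 701 bp
  3921 − 2692 = 1229 bp
  wrap: 4580 − 3921 + 1082 = 1741 bp
Sorted largest to smallest: 1741, 1229, 909, 701 bp.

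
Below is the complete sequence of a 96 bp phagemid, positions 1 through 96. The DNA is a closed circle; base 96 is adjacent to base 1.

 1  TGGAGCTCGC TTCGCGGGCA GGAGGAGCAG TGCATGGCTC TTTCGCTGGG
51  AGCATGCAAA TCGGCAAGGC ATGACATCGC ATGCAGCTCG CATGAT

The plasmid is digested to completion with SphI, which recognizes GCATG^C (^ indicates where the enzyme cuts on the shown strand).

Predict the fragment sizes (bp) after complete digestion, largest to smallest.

69, 27 bp

SphI sites (GCATGC) start at positions 52, 79.
SphI cuts after base 5 of each site (before the last base), so after positions 56, 83.
Circular molecule, 2 cuts → 2 fragments:
  57–83 → 27 bp
  84–96 then 1–56 → 13 + 56 = 69 bp
Sorted largest to smallest: 69, 27 bp.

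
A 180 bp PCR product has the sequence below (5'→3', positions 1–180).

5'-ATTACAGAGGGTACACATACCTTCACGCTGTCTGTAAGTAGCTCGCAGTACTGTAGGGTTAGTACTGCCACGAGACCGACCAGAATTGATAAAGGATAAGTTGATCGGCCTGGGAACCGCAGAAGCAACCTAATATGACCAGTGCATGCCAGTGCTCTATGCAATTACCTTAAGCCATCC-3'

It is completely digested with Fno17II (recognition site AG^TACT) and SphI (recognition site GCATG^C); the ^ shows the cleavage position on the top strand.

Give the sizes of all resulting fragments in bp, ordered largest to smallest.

Fno17II sites (AGTACT) start at positions 47, 61.
Fno17II cuts after base 2 of each site, so after positions 48, 62.
The SphI site (GCATGC) starts at position 144.
SphI cuts after base 5 of each site (before the last base), so after position 148.
Combined cut positions: 48, 62, 148.
Linear molecule, 3 cuts → 4 fragments:
  1–48 → 48 bp
  49–62 → 14 bp
  63–148 → 86 bp
  149–180 → 32 bp
Sorted largest to smallest: 86, 48, 32, 14 bp.

86, 48, 32, 14 bp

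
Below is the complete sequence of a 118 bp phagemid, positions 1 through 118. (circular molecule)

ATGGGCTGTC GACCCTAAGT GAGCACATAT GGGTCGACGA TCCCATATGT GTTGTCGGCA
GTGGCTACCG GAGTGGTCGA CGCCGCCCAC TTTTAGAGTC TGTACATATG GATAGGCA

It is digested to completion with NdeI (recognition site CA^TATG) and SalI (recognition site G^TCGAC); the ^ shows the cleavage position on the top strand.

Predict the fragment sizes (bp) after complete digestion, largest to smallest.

NdeI sites (CATATG) start at positions 26, 44, 105.
NdeI cuts after base 2 of each site, so after positions 27, 45, 106.
SalI sites (GTCGAC) start at positions 8, 33, 76.
SalI cuts after the first base of each site, so after positions 8, 33, 76.
Combined cut positions: 8, 27, 33, 45, 76, 106.
Circular molecule, 6 cuts → 6 fragments:
  9–27 → 19 bp
  28–33 → 6 bp
  34–45 → 12 bp
  46–76 → 31 bp
  77–106 → 30 bp
  107–118 then 1–8 → 12 + 8 = 20 bp
Sorted largest to smallest: 31, 30, 20, 19, 12, 6 bp.

31, 30, 20, 19, 12, 6 bp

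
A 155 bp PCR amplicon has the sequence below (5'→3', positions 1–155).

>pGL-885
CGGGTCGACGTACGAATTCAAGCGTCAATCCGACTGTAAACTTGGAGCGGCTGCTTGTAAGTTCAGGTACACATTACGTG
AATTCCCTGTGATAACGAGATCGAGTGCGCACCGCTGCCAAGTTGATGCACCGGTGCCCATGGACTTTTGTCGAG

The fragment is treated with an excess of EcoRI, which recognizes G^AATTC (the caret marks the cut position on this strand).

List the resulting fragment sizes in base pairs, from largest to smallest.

75, 66, 14 bp

EcoRI sites (GAATTC) start at positions 14, 80.
EcoRI cuts after the first base of each site, so after positions 14, 80.
Linear molecule, 2 cuts → 3 fragments:
  1–14 → 14 bp
  15–80 → 66 bp
  81–155 → 75 bp
Sorted largest to smallest: 75, 66, 14 bp.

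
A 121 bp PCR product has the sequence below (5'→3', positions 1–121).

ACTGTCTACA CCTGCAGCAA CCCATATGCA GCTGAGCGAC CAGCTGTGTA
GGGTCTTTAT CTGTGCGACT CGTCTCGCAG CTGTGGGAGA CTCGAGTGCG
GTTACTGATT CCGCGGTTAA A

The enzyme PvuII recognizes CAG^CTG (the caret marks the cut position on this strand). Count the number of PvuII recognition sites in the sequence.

3

CAGCTG occurs starting at positions 29, 41, 78.
PvuII cuts at 3 sites.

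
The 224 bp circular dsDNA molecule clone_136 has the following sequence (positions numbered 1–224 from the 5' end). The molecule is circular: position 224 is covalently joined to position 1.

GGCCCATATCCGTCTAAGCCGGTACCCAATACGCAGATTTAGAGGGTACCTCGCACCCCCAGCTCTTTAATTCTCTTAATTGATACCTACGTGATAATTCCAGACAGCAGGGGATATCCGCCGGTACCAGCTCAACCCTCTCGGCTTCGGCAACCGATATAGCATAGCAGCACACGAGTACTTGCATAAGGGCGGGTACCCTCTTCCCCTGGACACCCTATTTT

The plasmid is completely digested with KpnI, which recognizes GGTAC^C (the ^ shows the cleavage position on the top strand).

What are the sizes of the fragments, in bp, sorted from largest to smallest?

78, 72, 50, 24 bp

KpnI sites (GGTACC) start at positions 21, 45, 123, 195.
KpnI cuts after base 5 of each site (before the last base), so after positions 25, 49, 127, 199.
Circular molecule, 4 cuts → 4 fragments:
  26–49 → 24 bp
  50–127 → 78 bp
  128–199 → 72 bp
  200–224 then 1–25 → 25 + 25 = 50 bp
Sorted largest to smallest: 78, 72, 50, 24 bp.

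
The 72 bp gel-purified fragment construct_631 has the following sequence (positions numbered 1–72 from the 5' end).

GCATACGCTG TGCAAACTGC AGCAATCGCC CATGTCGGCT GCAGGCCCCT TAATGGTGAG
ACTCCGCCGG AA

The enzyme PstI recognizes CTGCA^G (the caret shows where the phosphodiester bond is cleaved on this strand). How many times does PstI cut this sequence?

CTGCAG occurs starting at positions 17, 39.
PstI cuts at 2 sites.

2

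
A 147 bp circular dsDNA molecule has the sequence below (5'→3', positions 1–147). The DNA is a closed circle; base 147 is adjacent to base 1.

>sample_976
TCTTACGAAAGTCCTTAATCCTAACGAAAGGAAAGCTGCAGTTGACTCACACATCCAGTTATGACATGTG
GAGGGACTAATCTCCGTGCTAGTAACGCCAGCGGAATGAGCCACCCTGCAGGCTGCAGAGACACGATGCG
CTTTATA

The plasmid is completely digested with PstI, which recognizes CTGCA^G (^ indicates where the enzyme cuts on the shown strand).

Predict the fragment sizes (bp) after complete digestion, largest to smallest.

PstI sites (CTGCAG) start at positions 36, 116, 123.
PstI cuts after base 5 of each site (before the last base), so after positions 40, 120, 127.
Circular molecule, 3 cuts → 3 fragments:
  41–120 → 80 bp
  121–127 → 7 bp
  128–147 then 1–40 → 20 + 40 = 60 bp
Sorted largest to smallest: 80, 60, 7 bp.

80, 60, 7 bp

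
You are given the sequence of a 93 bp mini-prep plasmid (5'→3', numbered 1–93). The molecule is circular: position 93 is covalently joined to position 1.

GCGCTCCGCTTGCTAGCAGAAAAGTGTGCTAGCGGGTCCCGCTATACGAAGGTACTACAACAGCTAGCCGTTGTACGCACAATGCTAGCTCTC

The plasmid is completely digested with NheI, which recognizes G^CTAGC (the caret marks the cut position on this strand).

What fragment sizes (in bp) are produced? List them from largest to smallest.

NheI sites (GCTAGC) start at positions 12, 28, 63, 84.
NheI cuts after the first base of each site, so after positions 12, 28, 63, 84.
Circular molecule, 4 cuts → 4 fragments:
  13–28 → 16 bp
  29–63 → 35 bp
  64–84 → 21 bp
  85–93 then 1–12 → 9 + 12 = 21 bp
Sorted largest to smallest: 35, 21, 21, 16 bp.

35, 21, 21, 16 bp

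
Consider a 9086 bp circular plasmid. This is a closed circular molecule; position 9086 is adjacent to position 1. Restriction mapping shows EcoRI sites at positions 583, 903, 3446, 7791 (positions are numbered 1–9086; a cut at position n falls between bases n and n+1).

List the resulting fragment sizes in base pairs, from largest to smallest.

Circular molecule, 4 cuts → 4 fragments:
  903 − 583 = 320 bp
  3446 − 903 = 2543 bp
  7791 − 3446 = 4345 bp
  wrap: 9086 − 7791 + 583 = 1878 bp
Sorted largest to smallest: 4345, 2543, 1878, 320 bp.

4345, 2543, 1878, 320 bp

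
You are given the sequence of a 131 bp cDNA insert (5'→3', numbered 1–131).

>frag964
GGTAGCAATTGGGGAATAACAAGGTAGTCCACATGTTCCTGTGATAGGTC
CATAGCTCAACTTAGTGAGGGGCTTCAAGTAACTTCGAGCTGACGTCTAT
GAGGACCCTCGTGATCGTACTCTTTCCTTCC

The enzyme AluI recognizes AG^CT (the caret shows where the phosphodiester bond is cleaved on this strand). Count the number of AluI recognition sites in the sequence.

2

AGCT occurs starting at positions 54, 88.
AluI cuts at 2 sites.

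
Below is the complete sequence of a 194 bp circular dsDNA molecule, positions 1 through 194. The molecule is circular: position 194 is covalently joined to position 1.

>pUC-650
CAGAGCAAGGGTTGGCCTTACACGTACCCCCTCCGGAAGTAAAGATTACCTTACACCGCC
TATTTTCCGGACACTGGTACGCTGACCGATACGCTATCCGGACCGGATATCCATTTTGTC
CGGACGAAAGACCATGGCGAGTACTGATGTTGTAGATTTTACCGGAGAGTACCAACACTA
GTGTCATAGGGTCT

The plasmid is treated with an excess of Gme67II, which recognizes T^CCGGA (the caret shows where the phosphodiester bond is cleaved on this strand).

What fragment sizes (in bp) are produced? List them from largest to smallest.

Gme67II sites (TCCGGA) start at positions 32, 66, 97, 119.
Gme67II cuts after the first base of each site, so after positions 32, 66, 97, 119.
Circular molecule, 4 cuts → 4 fragments:
  33–66 → 34 bp
  67–97 → 31 bp
  98–119 → 22 bp
  120–194 then 1–32 → 75 + 32 = 107 bp
Sorted largest to smallest: 107, 34, 31, 22 bp.

107, 34, 31, 22 bp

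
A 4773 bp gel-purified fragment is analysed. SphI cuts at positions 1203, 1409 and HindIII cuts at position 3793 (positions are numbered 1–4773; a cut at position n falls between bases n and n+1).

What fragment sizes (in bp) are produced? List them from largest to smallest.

Combined cut positions (sorted): 1203, 1409, 3793.
Linear molecule, 3 cuts → 4 fragments:
  1203 − 0 = 1203 bp
  1409 − 1203 = 206 bp
  3793 − 1409 = 2384 bp
  4773 − 3793 = 980 bp
Sorted largest to smallest: 2384, 1203, 980, 206 bp.

2384, 1203, 980, 206 bp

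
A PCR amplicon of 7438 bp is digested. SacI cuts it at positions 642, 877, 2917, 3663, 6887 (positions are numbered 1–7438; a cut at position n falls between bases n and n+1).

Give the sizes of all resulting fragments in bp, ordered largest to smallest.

3224, 2040, 746, 642, 551, 235 bp

Linear molecule, 5 cuts → 6 fragments:
  642 − 0 = 642 bp
  877 − 642 = 235 bp
  2917 − 877 = 2040 bp
  3663 − 2917 = 746 bp
  6887 − 3663 = 3224 bp
  7438 − 6887 = 551 bp
Sorted largest to smallest: 3224, 2040, 746, 642, 551, 235 bp.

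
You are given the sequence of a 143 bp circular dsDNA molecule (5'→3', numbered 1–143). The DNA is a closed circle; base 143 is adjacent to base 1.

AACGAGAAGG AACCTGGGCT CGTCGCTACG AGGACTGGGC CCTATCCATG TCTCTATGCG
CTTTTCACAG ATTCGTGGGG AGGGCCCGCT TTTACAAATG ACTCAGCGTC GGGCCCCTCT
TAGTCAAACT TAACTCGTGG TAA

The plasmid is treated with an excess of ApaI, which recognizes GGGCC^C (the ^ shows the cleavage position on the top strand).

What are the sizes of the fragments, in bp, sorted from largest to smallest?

69, 45, 29 bp

ApaI sites (GGGCCC) start at positions 37, 82, 111.
ApaI cuts after base 5 of each site (before the last base), so after positions 41, 86, 115.
Circular molecule, 3 cuts → 3 fragments:
  42–86 → 45 bp
  87–115 → 29 bp
  116–143 then 1–41 → 28 + 41 = 69 bp
Sorted largest to smallest: 69, 45, 29 bp.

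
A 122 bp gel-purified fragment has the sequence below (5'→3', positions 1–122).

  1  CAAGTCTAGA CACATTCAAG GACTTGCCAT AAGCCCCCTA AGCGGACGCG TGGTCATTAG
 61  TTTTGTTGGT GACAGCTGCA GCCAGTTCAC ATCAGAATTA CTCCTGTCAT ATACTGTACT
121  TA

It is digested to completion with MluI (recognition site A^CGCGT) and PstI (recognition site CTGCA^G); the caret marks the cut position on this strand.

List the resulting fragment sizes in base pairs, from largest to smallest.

The MluI site (ACGCGT) starts at position 46.
MluI cuts after the first base of each site, so after position 46.
The PstI site (CTGCAG) starts at position 76.
PstI cuts after base 5 of each site (before the last base), so after position 80.
Combined cut positions: 46, 80.
Linear molecule, 2 cuts → 3 fragments:
  1–46 → 46 bp
  47–80 → 34 bp
  81–122 → 42 bp
Sorted largest to smallest: 46, 42, 34 bp.

46, 42, 34 bp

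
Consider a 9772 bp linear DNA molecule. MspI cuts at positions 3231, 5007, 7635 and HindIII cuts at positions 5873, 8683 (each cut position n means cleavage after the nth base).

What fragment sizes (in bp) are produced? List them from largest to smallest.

3231, 1776, 1762, 1089, 1048, 866 bp

Combined cut positions (sorted): 3231, 5007, 5873, 7635, 8683.
Linear molecule, 5 cuts → 6 fragments:
  3231 − 0 = 3231 bp
  5007 − 3231 = 1776 bp
  5873 − 5007 = 866 bp
  7635 − 5873 = 1762 bp
  8683 − 7635 = 1048 bp
  9772 − 8683 = 1089 bp
Sorted largest to smallest: 3231, 1776, 1762, 1089, 1048, 866 bp.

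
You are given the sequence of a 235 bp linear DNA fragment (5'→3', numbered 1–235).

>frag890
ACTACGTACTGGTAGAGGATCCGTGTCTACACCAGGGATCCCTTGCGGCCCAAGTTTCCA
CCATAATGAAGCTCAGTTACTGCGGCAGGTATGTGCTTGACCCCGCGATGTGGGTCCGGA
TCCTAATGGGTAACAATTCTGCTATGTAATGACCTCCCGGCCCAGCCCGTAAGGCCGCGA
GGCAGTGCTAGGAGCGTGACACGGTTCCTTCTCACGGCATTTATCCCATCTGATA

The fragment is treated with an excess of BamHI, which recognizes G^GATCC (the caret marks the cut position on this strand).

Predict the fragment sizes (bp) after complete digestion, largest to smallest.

BamHI sites (GGATCC) start at positions 17, 36, 118.
BamHI cuts after the first base of each site, so after positions 17, 36, 118.
Linear molecule, 3 cuts → 4 fragments:
  1–17 → 17 bp
  18–36 → 19 bp
  37–118 → 82 bp
  119–235 → 117 bp
Sorted largest to smallest: 117, 82, 19, 17 bp.

117, 82, 19, 17 bp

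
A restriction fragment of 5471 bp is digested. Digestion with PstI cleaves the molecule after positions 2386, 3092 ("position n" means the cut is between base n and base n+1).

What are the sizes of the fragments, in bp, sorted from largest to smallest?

2386, 2379, 706 bp

Linear molecule, 2 cuts → 3 fragments:
  2386 − 0 = 2386 bp
  3092 − 2386 = 706 bp
  5471 − 3092 = 2379 bp
Sorted largest to smallest: 2386, 2379, 706 bp.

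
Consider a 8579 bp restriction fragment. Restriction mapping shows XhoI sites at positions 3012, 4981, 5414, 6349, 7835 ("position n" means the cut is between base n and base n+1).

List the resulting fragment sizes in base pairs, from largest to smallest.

Linear molecule, 5 cuts → 6 fragments:
  3012 − 0 = 3012 bp
  4981 − 3012 = 1969 bp
  5414 − 4981 = 433 bp
  6349 − 5414 = 935 bp
  7835 − 6349 = 1486 bp
  8579 − 7835 = 744 bp
Sorted largest to smallest: 3012, 1969, 1486, 935, 744, 433 bp.

3012, 1969, 1486, 935, 744, 433 bp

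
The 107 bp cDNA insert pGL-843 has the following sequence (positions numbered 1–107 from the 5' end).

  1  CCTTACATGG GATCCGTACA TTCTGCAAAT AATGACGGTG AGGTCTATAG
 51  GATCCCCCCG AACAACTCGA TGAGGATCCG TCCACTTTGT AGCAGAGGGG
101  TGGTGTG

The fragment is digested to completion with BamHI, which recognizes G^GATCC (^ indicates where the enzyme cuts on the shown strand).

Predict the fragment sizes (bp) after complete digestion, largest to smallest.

BamHI sites (GGATCC) start at positions 10, 50, 74.
BamHI cuts after the first base of each site, so after positions 10, 50, 74.
Linear molecule, 3 cuts → 4 fragments:
  1–10 → 10 bp
  11–50 → 40 bp
  51–74 → 24 bp
  75–107 → 33 bp
Sorted largest to smallest: 40, 33, 24, 10 bp.

40, 33, 24, 10 bp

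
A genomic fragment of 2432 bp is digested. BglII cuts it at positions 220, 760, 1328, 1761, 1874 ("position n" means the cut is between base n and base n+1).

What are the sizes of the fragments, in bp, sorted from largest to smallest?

568, 558, 540, 433, 220, 113 bp

Linear molecule, 5 cuts → 6 fragments:
  220 − 0 = 220 bp
  760 − 220 = 540 bp
  1328 − 760 = 568 bp
  1761 − 1328 = 433 bp
  1874 − 1761 = 113 bp
  2432 − 1874 = 558 bp
Sorted largest to smallest: 568, 558, 540, 433, 220, 113 bp.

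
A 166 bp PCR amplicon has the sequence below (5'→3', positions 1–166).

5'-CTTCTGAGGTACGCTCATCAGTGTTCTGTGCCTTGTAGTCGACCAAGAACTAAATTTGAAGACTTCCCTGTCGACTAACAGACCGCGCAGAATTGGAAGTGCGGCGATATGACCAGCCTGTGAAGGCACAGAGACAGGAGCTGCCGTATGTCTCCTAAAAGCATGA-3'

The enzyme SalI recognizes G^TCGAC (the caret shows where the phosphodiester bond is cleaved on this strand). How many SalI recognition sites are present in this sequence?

2

GTCGAC occurs starting at positions 38, 70.
SalI cuts at 2 sites.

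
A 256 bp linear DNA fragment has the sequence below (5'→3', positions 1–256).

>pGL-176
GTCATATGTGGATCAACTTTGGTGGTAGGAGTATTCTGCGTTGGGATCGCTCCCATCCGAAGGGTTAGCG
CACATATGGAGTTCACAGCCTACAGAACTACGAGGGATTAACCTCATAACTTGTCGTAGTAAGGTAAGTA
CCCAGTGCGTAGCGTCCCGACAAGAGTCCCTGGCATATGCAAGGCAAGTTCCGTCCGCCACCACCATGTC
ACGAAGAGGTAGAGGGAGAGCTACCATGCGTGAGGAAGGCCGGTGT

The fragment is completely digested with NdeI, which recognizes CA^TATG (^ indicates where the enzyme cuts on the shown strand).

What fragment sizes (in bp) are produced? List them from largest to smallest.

NdeI sites (CATATG) start at positions 3, 73, 174.
NdeI cuts after base 2 of each site, so after positions 4, 74, 175.
Linear molecule, 3 cuts → 4 fragments:
  1–4 → 4 bp
  5–74 → 70 bp
  75–175 → 101 bp
  176–256 → 81 bp
Sorted largest to smallest: 101, 81, 70, 4 bp.

101, 81, 70, 4 bp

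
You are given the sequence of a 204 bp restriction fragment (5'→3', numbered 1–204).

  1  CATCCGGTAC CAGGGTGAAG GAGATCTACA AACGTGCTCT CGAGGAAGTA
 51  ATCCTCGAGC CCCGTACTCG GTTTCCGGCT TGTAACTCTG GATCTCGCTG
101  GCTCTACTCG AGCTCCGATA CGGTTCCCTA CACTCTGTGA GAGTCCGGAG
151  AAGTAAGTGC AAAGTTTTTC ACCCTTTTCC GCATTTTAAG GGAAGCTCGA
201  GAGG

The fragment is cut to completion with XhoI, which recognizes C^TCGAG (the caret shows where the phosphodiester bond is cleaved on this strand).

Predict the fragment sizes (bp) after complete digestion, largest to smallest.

89, 53, 39, 15, 8 bp

XhoI sites (CTCGAG) start at positions 39, 54, 107, 196.
XhoI cuts after the first base of each site, so after positions 39, 54, 107, 196.
Linear molecule, 4 cuts → 5 fragments:
  1–39 → 39 bp
  40–54 → 15 bp
  55–107 → 53 bp
  108–196 → 89 bp
  197–204 → 8 bp
Sorted largest to smallest: 89, 53, 39, 15, 8 bp.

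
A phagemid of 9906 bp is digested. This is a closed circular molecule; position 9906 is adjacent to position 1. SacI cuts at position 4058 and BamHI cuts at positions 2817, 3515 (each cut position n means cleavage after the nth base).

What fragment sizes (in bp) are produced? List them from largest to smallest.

Combined cut positions (sorted): 2817, 3515, 4058.
Circular molecule, 3 cuts → 3 fragments:
  3515 − 2817 = 698 bp
  4058 − 3515 = 543 bp
  wrap: 9906 − 4058 + 2817 = 8665 bp
Sorted largest to smallest: 8665, 698, 543 bp.

8665, 698, 543 bp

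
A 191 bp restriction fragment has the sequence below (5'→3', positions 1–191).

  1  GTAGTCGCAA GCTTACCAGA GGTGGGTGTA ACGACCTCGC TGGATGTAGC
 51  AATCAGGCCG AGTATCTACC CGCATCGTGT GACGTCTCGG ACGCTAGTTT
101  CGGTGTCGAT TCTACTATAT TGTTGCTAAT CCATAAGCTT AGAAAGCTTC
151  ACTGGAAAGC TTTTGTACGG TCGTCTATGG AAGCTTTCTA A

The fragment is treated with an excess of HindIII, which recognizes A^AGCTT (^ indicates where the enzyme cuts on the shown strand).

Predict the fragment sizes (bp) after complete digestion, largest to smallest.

HindIII sites (AAGCTT) start at positions 9, 135, 144, 157, 181.
HindIII cuts after the first base of each site, so after positions 9, 135, 144, 157, 181.
Linear molecule, 5 cuts → 6 fragments:
  1–9 → 9 bp
  10–135 → 126 bp
  136–144 → 9 bp
  145–157 → 13 bp
  158–181 → 24 bp
  182–191 → 10 bp
Sorted largest to smallest: 126, 24, 13, 10, 9, 9 bp.

126, 24, 13, 10, 9, 9 bp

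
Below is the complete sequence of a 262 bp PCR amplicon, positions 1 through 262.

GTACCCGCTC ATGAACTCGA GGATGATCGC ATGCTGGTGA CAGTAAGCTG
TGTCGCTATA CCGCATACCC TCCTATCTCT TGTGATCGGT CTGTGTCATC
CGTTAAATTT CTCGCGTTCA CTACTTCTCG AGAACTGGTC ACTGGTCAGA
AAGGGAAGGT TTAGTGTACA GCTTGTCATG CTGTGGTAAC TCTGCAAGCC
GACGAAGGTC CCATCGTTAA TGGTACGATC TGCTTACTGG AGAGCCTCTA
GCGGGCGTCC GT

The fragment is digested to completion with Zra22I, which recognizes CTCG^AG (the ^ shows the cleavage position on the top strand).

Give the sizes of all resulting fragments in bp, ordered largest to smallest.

Zra22I sites (CTCGAG) start at positions 16, 127.
Zra22I cuts after base 4 of each site, so after positions 19, 130.
Linear molecule, 2 cuts → 3 fragments:
  1–19 → 19 bp
  20–130 → 111 bp
  131–262 → 132 bp
Sorted largest to smallest: 132, 111, 19 bp.

132, 111, 19 bp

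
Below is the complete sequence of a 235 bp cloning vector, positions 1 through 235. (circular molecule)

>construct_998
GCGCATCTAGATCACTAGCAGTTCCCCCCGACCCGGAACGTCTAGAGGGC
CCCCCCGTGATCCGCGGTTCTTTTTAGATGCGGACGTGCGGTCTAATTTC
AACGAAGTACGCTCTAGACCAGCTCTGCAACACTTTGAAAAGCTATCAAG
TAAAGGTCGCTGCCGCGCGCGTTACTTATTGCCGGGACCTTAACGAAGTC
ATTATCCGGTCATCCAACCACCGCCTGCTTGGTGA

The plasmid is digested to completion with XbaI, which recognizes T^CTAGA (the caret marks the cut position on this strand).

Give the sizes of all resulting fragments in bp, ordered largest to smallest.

128, 72, 35 bp

XbaI sites (TCTAGA) start at positions 6, 41, 113.
XbaI cuts after the first base of each site, so after positions 6, 41, 113.
Circular molecule, 3 cuts → 3 fragments:
  7–41 → 35 bp
  42–113 → 72 bp
  114–235 then 1–6 → 122 + 6 = 128 bp
Sorted largest to smallest: 128, 72, 35 bp.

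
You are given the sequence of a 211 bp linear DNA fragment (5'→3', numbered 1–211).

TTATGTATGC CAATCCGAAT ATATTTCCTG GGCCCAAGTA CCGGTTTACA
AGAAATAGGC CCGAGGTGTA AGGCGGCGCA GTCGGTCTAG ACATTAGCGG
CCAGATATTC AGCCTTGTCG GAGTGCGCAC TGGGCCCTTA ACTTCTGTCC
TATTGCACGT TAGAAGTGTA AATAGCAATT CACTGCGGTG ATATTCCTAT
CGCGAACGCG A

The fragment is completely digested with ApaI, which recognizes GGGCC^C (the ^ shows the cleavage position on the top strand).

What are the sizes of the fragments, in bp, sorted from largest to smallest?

ApaI sites (GGGCCC) start at positions 30, 132.
ApaI cuts after base 5 of each site (before the last base), so after positions 34, 136.
Linear molecule, 2 cuts → 3 fragments:
  1–34 → 34 bp
  35–136 → 102 bp
  137–211 → 75 bp
Sorted largest to smallest: 102, 75, 34 bp.

102, 75, 34 bp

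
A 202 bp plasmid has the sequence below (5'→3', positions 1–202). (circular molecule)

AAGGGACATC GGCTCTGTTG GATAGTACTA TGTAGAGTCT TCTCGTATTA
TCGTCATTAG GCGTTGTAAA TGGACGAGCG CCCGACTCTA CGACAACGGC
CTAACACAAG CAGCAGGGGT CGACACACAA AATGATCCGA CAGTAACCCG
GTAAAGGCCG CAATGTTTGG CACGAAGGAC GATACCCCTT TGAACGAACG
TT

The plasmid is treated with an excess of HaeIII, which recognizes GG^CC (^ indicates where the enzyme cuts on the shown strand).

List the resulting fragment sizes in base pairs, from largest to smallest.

144, 58 bp

HaeIII sites (GGCC) start at positions 98, 156.
HaeIII cuts after base 2 of each site, so after positions 99, 157.
Circular molecule, 2 cuts → 2 fragments:
  100–157 → 58 bp
  158–202 then 1–99 → 45 + 99 = 144 bp
Sorted largest to smallest: 144, 58 bp.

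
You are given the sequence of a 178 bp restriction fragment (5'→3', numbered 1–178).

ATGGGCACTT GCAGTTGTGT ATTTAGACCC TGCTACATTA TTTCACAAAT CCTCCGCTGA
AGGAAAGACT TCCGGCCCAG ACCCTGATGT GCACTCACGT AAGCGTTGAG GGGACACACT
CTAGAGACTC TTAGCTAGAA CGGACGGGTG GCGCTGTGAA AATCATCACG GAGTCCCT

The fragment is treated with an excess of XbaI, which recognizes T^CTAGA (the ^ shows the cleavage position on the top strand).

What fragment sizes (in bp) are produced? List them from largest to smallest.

The XbaI site (TCTAGA) starts at position 120.
XbaI cuts after the first base of each site, so after position 120.
Linear molecule, 1 cut → 2 fragments:
  1–120 → 120 bp
  121–178 → 58 bp
Sorted largest to smallest: 120, 58 bp.

120, 58 bp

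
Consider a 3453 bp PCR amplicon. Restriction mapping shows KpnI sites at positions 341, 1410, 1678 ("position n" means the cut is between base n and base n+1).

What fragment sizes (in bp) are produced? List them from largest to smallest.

Linear molecule, 3 cuts → 4 fragments:
  341 − 0 = 341 bp
  1410 − 341 = 1069 bp
  1678 − 1410 = 268 bp
  3453 − 1678 = 1775 bp
Sorted largest to smallest: 1775, 1069, 341, 268 bp.

1775, 1069, 341, 268 bp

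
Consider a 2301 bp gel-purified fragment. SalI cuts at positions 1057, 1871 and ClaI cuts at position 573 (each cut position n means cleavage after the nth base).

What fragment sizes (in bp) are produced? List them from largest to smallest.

Combined cut positions (sorted): 573, 1057, 1871.
Linear molecule, 3 cuts → 4 fragments:
  573 − 0 = 573 bp
  1057 − 573 = 484 bp
  1871 − 1057 = 814 bp
  2301 − 1871 = 430 bp
Sorted largest to smallest: 814, 573, 484, 430 bp.

814, 573, 484, 430 bp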